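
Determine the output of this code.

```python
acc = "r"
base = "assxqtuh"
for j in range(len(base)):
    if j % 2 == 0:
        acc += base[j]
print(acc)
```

j=0: add 'a' → 'ra'
j=1: skip
j=2: add 's' → 'ras'
j=3: skip
j=4: add 'q' → 'rasq'
j=5: skip
j=6: add 'u' → 'rasqu'
j=7: skip

rasqu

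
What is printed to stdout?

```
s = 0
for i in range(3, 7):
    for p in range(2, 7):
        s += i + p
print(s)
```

i=3,p=2: s = 0+5 = 5
i=3,p=3: s = 5+6 = 11
i=3,p=4: s = 11+7 = 18
i=3,p=5: s = 18+8 = 26
i=3,p=6: s = 26+9 = 35
i=4,p=2: s = 35+6 = 41
i=4,p=3: s = 41+7 = 48
i=4,p=4: s = 48+8 = 56
i=4,p=5: s = 56+9 = 65
i=4,p=6: s = 65+10 = 75
i=5,p=2: s = 75+7 = 82
i=5,p=3: s = 82+8 = 90
i=5,p=4: s = 90+9 = 99
i=5,p=5: s = 99+10 = 109
i=5,p=6: s = 109+11 = 120
i=6,p=2: s = 120+8 = 128
i=6,p=3: s = 128+9 = 137
i=6,p=4: s = 137+10 = 147
i=6,p=5: s = 147+11 = 158
i=6,p=6: s = 158+12 = 170

170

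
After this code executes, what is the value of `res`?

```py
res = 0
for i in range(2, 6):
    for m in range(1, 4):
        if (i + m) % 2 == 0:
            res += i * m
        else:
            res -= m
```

i=2,m=1: odd sum, res = 0-1 = -1
i=2,m=2: even sum, res = (-1)+4 = 3
i=2,m=3: odd sum, res = 3-3 = 0
i=3,m=1: even sum, res = 0+3 = 3
i=3,m=2: odd sum, res = 3-2 = 1
i=3,m=3: even sum, res = 1+9 = 10
i=4,m=1: odd sum, res = 10-1 = 9
i=4,m=2: even sum, res = 9+8 = 17
i=4,m=3: odd sum, res = 17-3 = 14
i=5,m=1: even sum, res = 14+5 = 19
i=5,m=2: odd sum, res = 19-2 = 17
i=5,m=3: even sum, res = 17+15 = 32

32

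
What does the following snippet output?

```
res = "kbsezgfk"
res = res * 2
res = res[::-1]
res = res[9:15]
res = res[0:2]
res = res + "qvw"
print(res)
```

fgqvw

repeat ×2 → 'kbsezgfkkbsezgfk'
reverse → 'kfgzesbkkfgzesbk'
slice [9:15] → 'fgzesb'
slice [0:2] → 'fg'
+ 'qvw' → 'fgqvw'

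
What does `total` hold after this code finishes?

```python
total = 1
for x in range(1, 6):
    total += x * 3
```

46

x=1: total = 1+1*3 = 4
x=2: total = 4+2*3 = 10
x=3: total = 10+3*3 = 19
x=4: total = 19+4*3 = 31
x=5: total = 31+5*3 = 46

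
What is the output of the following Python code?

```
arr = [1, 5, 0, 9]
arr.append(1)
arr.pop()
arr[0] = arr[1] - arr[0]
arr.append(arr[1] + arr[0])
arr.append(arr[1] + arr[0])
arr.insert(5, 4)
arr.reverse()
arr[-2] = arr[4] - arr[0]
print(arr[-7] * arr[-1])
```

36

append 1 → [1, 5, 0, 9, 1]
pop() removes 1 → [1, 5, 0, 9]
arr[0] = arr[1]-arr[0] = 5-1 = 4 → [4, 5, 0, 9]
append arr[1]+arr[0] = 5+4 = 9 → [4, 5, 0, 9, 9]
append arr[1]+arr[0] = 5+4 = 9 → [4, 5, 0, 9, 9, 9]
insert 4 at 5 → [4, 5, 0, 9, 9, 4, 9]
reverse → [9, 4, 9, 9, 0, 5, 4]
arr[-2] = arr[4]-arr[0] = 0-9 = -9 → [9, 4, 9, 9, 0, -9, 4]
arr[-7]*arr[-1] = 9*4 = 36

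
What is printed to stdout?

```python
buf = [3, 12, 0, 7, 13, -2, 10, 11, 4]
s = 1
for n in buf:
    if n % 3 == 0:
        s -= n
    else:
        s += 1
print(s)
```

n=3: %3==0, s = 1-3 = -2
n=12: %3==0, s = (-2)-12 = -14
n=0: %3==0, s = (-14)-0 = -14
n=7: not %3==0, s = (-14)+1 = -13
n=13: not %3==0, s = (-13)+1 = -12
n=-2: not %3==0, s = (-12)+1 = -11
n=10: not %3==0, s = (-11)+1 = -10
n=11: not %3==0, s = (-10)+1 = -9
n=4: not %3==0, s = (-9)+1 = -8

-8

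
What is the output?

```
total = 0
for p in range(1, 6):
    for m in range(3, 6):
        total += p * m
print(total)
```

180

p=1,m=3: total = 0+3 = 3
p=1,m=4: total = 3+4 = 7
p=1,m=5: total = 7+5 = 12
p=2,m=3: total = 12+6 = 18
p=2,m=4: total = 18+8 = 26
p=2,m=5: total = 26+10 = 36
p=3,m=3: total = 36+9 = 45
p=3,m=4: total = 45+12 = 57
p=3,m=5: total = 57+15 = 72
p=4,m=3: total = 72+12 = 84
p=4,m=4: total = 84+16 = 100
p=4,m=5: total = 100+20 = 120
p=5,m=3: total = 120+15 = 135
p=5,m=4: total = 135+20 = 155
p=5,m=5: total = 155+25 = 180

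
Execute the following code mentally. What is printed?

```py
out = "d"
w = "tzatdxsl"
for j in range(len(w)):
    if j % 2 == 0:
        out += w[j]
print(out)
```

j=0: add 't' → 'dt'
j=1: skip
j=2: add 'a' → 'dta'
j=3: skip
j=4: add 'd' → 'dtad'
j=5: skip
j=6: add 's' → 'dtads'
j=7: skip

dtads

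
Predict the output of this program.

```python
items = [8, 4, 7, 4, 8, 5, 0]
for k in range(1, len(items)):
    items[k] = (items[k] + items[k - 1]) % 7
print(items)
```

[8, 5, 5, 2, 3, 1, 1]

k=1: items[1] = (4+8)%7 = 5 → [8, 5, 7, 4, 8, 5, 0]
k=2: items[2] = (7+5)%7 = 5 → [8, 5, 5, 4, 8, 5, 0]
k=3: items[3] = (4+5)%7 = 2 → [8, 5, 5, 2, 8, 5, 0]
k=4: items[4] = (8+2)%7 = 3 → [8, 5, 5, 2, 3, 5, 0]
k=5: items[5] = (5+3)%7 = 1 → [8, 5, 5, 2, 3, 1, 0]
k=6: items[6] = (0+1)%7 = 1 → [8, 5, 5, 2, 3, 1, 1]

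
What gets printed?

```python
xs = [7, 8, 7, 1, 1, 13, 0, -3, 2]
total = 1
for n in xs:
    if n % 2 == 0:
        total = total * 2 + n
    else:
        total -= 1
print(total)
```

n=7: not even, total = 1-1 = 0
n=8: even, total = 0*2+8 = 8
n=7: not even, total = 8-1 = 7
n=1: not even, total = 7-1 = 6
n=1: not even, total = 6-1 = 5
n=13: not even, total = 5-1 = 4
n=0: even, total = 4*2+0 = 8
n=-3: not even, total = 8-1 = 7
n=2: even, total = 7*2+2 = 16

16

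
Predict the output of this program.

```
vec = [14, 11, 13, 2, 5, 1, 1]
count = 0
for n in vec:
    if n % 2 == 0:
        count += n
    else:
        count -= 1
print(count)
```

11

n=14: even, count = 0+14 = 14
n=11: not even, count = 14-1 = 13
n=13: not even, count = 13-1 = 12
n=2: even, count = 12+2 = 14
n=5: not even, count = 14-1 = 13
n=1: not even, count = 13-1 = 12
n=1: not even, count = 12-1 = 11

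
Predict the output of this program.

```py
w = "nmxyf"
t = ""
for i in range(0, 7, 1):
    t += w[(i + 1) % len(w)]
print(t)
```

i=0: add w[1]='m' → 'm'
i=1: add w[2]='x' → 'mx'
i=2: add w[3]='y' → 'mxy'
i=3: add w[4]='f' → 'mxyf'
i=4: add w[0]='n' → 'mxyfn'
i=5: add w[1]='m' → 'mxyfnm'
i=6: add w[2]='x' → 'mxyfnmx'

mxyfnmx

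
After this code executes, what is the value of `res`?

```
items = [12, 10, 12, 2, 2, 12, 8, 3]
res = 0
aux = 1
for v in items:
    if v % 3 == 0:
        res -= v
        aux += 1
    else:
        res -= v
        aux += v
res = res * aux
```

-1647

v=12: %3==0, res = 0-12 = -12; aux=2
v=10: not %3==0, res = (-12)-10 = -22; aux=12
v=12: %3==0, res = (-22)-12 = -34; aux=13
v=2: not %3==0, res = (-34)-2 = -36; aux=15
v=2: not %3==0, res = (-36)-2 = -38; aux=17
v=12: %3==0, res = (-38)-12 = -50; aux=18
v=8: not %3==0, res = (-50)-8 = -58; aux=26
v=3: %3==0, res = (-58)-3 = -61; aux=27
res*aux = (-61)*27 = -1647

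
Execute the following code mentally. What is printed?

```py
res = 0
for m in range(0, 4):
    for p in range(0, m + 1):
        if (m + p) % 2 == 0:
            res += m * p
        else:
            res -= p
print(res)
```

m=0,p=0: even sum, res = 0+0 = 0
m=1,p=0: odd sum, res = 0-0 = 0
m=1,p=1: even sum, res = 0+1 = 1
m=2,p=0: even sum, res = 1+0 = 1
m=2,p=1: odd sum, res = 1-1 = 0
m=2,p=2: even sum, res = 0+4 = 4
m=3,p=0: odd sum, res = 4-0 = 4
m=3,p=1: even sum, res = 4+3 = 7
m=3,p=2: odd sum, res = 7-2 = 5
m=3,p=3: even sum, res = 5+9 = 14

14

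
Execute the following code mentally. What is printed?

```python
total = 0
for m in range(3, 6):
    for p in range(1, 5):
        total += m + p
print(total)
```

78

m=3,p=1: total = 0+4 = 4
m=3,p=2: total = 4+5 = 9
m=3,p=3: total = 9+6 = 15
m=3,p=4: total = 15+7 = 22
m=4,p=1: total = 22+5 = 27
m=4,p=2: total = 27+6 = 33
m=4,p=3: total = 33+7 = 40
m=4,p=4: total = 40+8 = 48
m=5,p=1: total = 48+6 = 54
m=5,p=2: total = 54+7 = 61
m=5,p=3: total = 61+8 = 69
m=5,p=4: total = 69+9 = 78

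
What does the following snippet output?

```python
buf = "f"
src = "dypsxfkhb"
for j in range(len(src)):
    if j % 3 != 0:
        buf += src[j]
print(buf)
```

j=0: skip
j=1: add 'y' → 'fy'
j=2: add 'p' → 'fyp'
j=3: skip
j=4: add 'x' → 'fypx'
j=5: add 'f' → 'fypxf'
j=6: skip
j=7: add 'h' → 'fypxfh'
j=8: add 'b' → 'fypxfhb'

fypxfhb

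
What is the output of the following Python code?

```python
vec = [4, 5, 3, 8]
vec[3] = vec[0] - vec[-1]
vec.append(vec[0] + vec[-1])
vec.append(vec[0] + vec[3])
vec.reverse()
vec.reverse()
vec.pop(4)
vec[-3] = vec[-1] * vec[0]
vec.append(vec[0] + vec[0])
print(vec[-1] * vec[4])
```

0

vec[3] = vec[0]-vec[-1] = 4-8 = -4 → [4, 5, 3, -4]
append vec[0]+vec[-1] = 4+(-4) = 0 → [4, 5, 3, -4, 0]
append vec[0]+vec[3] = 4+(-4) = 0 → [4, 5, 3, -4, 0, 0]
reverse → [0, 0, -4, 3, 5, 4]
reverse → [4, 5, 3, -4, 0, 0]
pop(4) removes 0 → [4, 5, 3, -4, 0]
vec[-3] = vec[-1]*vec[0] = 0*4 = 0 → [4, 5, 0, -4, 0]
append vec[0]+vec[0] = 4+4 = 8 → [4, 5, 0, -4, 0, 8]
vec[-1]*vec[4] = 8*0 = 0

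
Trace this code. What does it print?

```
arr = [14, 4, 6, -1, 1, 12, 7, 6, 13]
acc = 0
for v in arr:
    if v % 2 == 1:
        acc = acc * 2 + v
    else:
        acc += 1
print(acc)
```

v=14: not odd, acc = 0+1 = 1
v=4: not odd, acc = 1+1 = 2
v=6: not odd, acc = 2+1 = 3
v=-1: odd, acc = 3*2+(-1) = 5
v=1: odd, acc = 5*2+1 = 11
v=12: not odd, acc = 11+1 = 12
v=7: odd, acc = 12*2+7 = 31
v=6: not odd, acc = 31+1 = 32
v=13: odd, acc = 32*2+13 = 77

77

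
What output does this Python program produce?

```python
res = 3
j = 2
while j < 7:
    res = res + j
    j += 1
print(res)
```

j=2: res = 3+2 = 5
j=3: res = 5+3 = 8
j=4: res = 8+4 = 12
j=5: res = 12+5 = 17
j=6: res = 17+6 = 23

23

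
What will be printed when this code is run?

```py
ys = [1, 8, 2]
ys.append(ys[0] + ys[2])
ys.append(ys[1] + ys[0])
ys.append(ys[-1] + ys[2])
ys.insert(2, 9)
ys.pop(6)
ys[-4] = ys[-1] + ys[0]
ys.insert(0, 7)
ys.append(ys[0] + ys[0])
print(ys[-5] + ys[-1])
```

24

append ys[0]+ys[2] = 1+2 = 3 → [1, 8, 2, 3]
append ys[1]+ys[0] = 8+1 = 9 → [1, 8, 2, 3, 9]
append ys[-1]+ys[2] = 9+2 = 11 → [1, 8, 2, 3, 9, 11]
insert 9 at 2 → [1, 8, 9, 2, 3, 9, 11]
pop(6) removes 11 → [1, 8, 9, 2, 3, 9]
ys[-4] = ys[-1]+ys[0] = 9+1 = 10 → [1, 8, 10, 2, 3, 9]
insert 7 at 0 → [7, 1, 8, 10, 2, 3, 9]
append ys[0]+ys[0] = 7+7 = 14 → [7, 1, 8, 10, 2, 3, 9, 14]
ys[-5]+ys[-1] = 10+14 = 24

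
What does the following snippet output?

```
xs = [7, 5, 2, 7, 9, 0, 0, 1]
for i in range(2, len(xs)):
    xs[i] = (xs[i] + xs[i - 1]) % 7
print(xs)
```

i=2: xs[2] = (2+5)%7 = 0 → [7, 5, 0, 7, 9, 0, 0, 1]
i=3: xs[3] = (7+0)%7 = 0 → [7, 5, 0, 0, 9, 0, 0, 1]
i=4: xs[4] = (9+0)%7 = 2 → [7, 5, 0, 0, 2, 0, 0, 1]
i=5: xs[5] = (0+2)%7 = 2 → [7, 5, 0, 0, 2, 2, 0, 1]
i=6: xs[6] = (0+2)%7 = 2 → [7, 5, 0, 0, 2, 2, 2, 1]
i=7: xs[7] = (1+2)%7 = 3 → [7, 5, 0, 0, 2, 2, 2, 3]

[7, 5, 0, 0, 2, 2, 2, 3]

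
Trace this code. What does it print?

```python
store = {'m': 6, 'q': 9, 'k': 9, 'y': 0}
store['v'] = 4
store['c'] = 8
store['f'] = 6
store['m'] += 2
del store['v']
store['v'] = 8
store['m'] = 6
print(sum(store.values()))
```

store['v'] = 4 → {'m': 6, 'q': 9, 'k': 9, 'y': 0, 'v': 4}
store['c'] = 8 → {'m': 6, 'q': 9, 'k': 9, 'y': 0, 'v': 4, 'c': 8}
store['f'] = 6 → {'m': 6, 'q': 9, 'k': 9, 'y': 0, 'v': 4, 'c': 8, 'f': 6}
store['m'] = 6+2 = 8 → {'m': 8, 'q': 9, 'k': 9, 'y': 0, 'v': 4, 'c': 8, 'f': 6}
del 'v' → {'m': 8, 'q': 9, 'k': 9, 'y': 0, 'c': 8, 'f': 6}
store['v'] = 8 → {'m': 8, 'q': 9, 'k': 9, 'y': 0, 'c': 8, 'f': 6, 'v': 8}
store['m'] = 6 → {'m': 6, 'q': 9, 'k': 9, 'y': 0, 'c': 8, 'f': 6, 'v': 8}
sum of values = 46

46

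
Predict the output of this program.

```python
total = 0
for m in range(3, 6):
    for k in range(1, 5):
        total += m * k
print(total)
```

m=3,k=1: total = 0+3 = 3
m=3,k=2: total = 3+6 = 9
m=3,k=3: total = 9+9 = 18
m=3,k=4: total = 18+12 = 30
m=4,k=1: total = 30+4 = 34
m=4,k=2: total = 34+8 = 42
m=4,k=3: total = 42+12 = 54
m=4,k=4: total = 54+16 = 70
m=5,k=1: total = 70+5 = 75
m=5,k=2: total = 75+10 = 85
m=5,k=3: total = 85+15 = 100
m=5,k=4: total = 100+20 = 120

120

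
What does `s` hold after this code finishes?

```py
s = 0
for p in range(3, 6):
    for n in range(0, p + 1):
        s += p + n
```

p=3,n=0: s = 0+3 = 3
p=3,n=1: s = 3+4 = 7
p=3,n=2: s = 7+5 = 12
p=3,n=3: s = 12+6 = 18
p=4,n=0: s = 18+4 = 22
p=4,n=1: s = 22+5 = 27
p=4,n=2: s = 27+6 = 33
p=4,n=3: s = 33+7 = 40
p=4,n=4: s = 40+8 = 48
p=5,n=0: s = 48+5 = 53
p=5,n=1: s = 53+6 = 59
p=5,n=2: s = 59+7 = 66
p=5,n=3: s = 66+8 = 74
p=5,n=4: s = 74+9 = 83
p=5,n=5: s = 83+10 = 93

93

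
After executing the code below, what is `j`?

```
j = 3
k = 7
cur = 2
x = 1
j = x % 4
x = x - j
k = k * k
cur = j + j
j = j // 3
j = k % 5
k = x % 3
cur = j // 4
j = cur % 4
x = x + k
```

1

j = 1%4 = 1
x = 1-1 = 0
k = 7*7 = 49
cur = 1+1 = 2
j = 1//3 = 0
j = 49%5 = 4
k = 0%3 = 0
cur = 4//4 = 1
j = 1%4 = 1
x = 0+0 = 0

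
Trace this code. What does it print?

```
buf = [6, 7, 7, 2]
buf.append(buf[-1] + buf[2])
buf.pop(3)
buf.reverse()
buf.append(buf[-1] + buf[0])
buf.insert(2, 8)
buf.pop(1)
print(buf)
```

append buf[-1]+buf[2] = 2+7 = 9 → [6, 7, 7, 2, 9]
pop(3) removes 2 → [6, 7, 7, 9]
reverse → [9, 7, 7, 6]
append buf[-1]+buf[0] = 6+9 = 15 → [9, 7, 7, 6, 15]
insert 8 at 2 → [9, 7, 8, 7, 6, 15]
pop(1) removes 7 → [9, 8, 7, 6, 15]

[9, 8, 7, 6, 15]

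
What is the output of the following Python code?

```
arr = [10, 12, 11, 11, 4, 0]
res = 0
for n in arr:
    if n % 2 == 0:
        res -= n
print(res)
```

-26

n=10: even, res = 0-10 = -10
n=12: even, res = (-10)-12 = -22
n=11: not even
n=11: not even
n=4: even, res = (-22)-4 = -26
n=0: even, res = (-26)-0 = -26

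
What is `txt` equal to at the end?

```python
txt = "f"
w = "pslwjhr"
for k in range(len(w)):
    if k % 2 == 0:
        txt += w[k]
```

k=0: add 'p' → 'fp'
k=1: skip
k=2: add 'l' → 'fpl'
k=3: skip
k=4: add 'j' → 'fplj'
k=5: skip
k=6: add 'r' → 'fpljr'

'fpljr'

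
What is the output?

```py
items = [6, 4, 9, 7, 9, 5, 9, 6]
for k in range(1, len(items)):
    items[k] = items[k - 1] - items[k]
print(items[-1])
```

-43

k=1: items[1] = 6-4 = 2 → [6, 2, 9, 7, 9, 5, 9, 6]
k=2: items[2] = 2-9 = -7 → [6, 2, -7, 7, 9, 5, 9, 6]
k=3: items[3] = (-7)-7 = -14 → [6, 2, -7, -14, 9, 5, 9, 6]
k=4: items[4] = (-14)-9 = -23 → [6, 2, -7, -14, -23, 5, 9, 6]
k=5: items[5] = (-23)-5 = -28 → [6, 2, -7, -14, -23, -28, 9, 6]
k=6: items[6] = (-28)-9 = -37 → [6, 2, -7, -14, -23, -28, -37, 6]
k=7: items[7] = (-37)-6 = -43 → [6, 2, -7, -14, -23, -28, -37, -43]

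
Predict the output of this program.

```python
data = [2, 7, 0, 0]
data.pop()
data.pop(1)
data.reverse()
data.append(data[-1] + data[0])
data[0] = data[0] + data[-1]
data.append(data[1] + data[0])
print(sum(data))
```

10

pop() removes 0 → [2, 7, 0]
pop(1) removes 7 → [2, 0]
reverse → [0, 2]
append data[-1]+data[0] = 2+0 = 2 → [0, 2, 2]
data[0] = data[0]+data[-1] = 0+2 = 2 → [2, 2, 2]
append data[1]+data[0] = 2+2 = 4 → [2, 2, 2, 4]
sum = 10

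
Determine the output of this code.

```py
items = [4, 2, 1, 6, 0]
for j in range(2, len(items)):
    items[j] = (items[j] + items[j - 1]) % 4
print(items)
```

[4, 2, 3, 1, 1]

j=2: items[2] = (1+2)%4 = 3 → [4, 2, 3, 6, 0]
j=3: items[3] = (6+3)%4 = 1 → [4, 2, 3, 1, 0]
j=4: items[4] = (0+1)%4 = 1 → [4, 2, 3, 1, 1]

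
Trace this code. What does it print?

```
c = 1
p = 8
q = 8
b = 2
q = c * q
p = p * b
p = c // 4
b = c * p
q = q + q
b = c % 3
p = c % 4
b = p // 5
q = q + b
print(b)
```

q = 1*8 = 8
p = 8*2 = 16
p = 1//4 = 0
b = 1*0 = 0
q = 8+8 = 16
b = 1%3 = 1
p = 1%4 = 1
b = 1//5 = 0
q = 16+0 = 16

0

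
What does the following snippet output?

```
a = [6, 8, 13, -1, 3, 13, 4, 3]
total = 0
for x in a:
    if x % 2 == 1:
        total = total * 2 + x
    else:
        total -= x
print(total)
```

x=6: not odd, total = 0-6 = -6
x=8: not odd, total = (-6)-8 = -14
x=13: odd, total = (-14)*2+13 = -15
x=-1: odd, total = (-15)*2+(-1) = -31
x=3: odd, total = (-31)*2+3 = -59
x=13: odd, total = (-59)*2+13 = -105
x=4: not odd, total = (-105)-4 = -109
x=3: odd, total = (-109)*2+3 = -215

-215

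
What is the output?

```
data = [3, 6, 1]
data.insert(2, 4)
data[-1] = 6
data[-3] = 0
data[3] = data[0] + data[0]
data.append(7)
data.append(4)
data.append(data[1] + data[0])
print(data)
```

insert 4 at 2 → [3, 6, 4, 1]
data[-1] = 6 → [3, 6, 4, 6]
data[-3] = 0 → [3, 0, 4, 6]
data[3] = data[0]+data[0] = 3+3 = 6 → [3, 0, 4, 6]
append 7 → [3, 0, 4, 6, 7]
append 4 → [3, 0, 4, 6, 7, 4]
append data[1]+data[0] = 0+3 = 3 → [3, 0, 4, 6, 7, 4, 3]

[3, 0, 4, 6, 7, 4, 3]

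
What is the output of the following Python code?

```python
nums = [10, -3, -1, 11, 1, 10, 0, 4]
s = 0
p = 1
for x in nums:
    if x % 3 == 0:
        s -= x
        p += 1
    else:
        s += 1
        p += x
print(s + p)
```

x=10: not %3==0, s = 0+1 = 1; p=11
x=-3: %3==0, s = 1-(-3) = 4; p=12
x=-1: not %3==0, s = 4+1 = 5; p=11
x=11: not %3==0, s = 5+1 = 6; p=22
x=1: not %3==0, s = 6+1 = 7; p=23
x=10: not %3==0, s = 7+1 = 8; p=33
x=0: %3==0, s = 8-0 = 8; p=34
x=4: not %3==0, s = 8+1 = 9; p=38
s+p = 9+38 = 47

47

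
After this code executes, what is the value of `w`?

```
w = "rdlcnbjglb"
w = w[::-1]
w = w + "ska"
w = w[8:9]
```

'd'

reverse → 'blgjbncldr'
+ 'ska' → 'blgjbncldrska'
slice [8:9] → 'd'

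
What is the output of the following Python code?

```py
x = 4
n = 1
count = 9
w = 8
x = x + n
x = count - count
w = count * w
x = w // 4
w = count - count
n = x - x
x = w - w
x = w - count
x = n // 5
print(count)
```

x = 4+1 = 5
x = 9-9 = 0
w = 9*8 = 72
x = 72//4 = 18
w = 9-9 = 0
n = 18-18 = 0
x = 0-0 = 0
x = 0-9 = -9
x = 0//5 = 0

9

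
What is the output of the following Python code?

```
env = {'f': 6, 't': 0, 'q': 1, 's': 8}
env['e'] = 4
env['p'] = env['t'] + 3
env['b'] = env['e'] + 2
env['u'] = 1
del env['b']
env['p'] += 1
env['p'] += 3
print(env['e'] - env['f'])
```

-2

env['e'] = 4 → {'f': 6, 't': 0, 'q': 1, 's': 8, 'e': 4}
env['p'] = env['t']+3 = 3 → {'f': 6, 't': 0, 'q': 1, 's': 8, 'e': 4, 'p': 3}
env['b'] = env['e']+2 = 6 → {'f': 6, 't': 0, 'q': 1, 's': 8, 'e': 4, 'p': 3, 'b': 6}
env['u'] = 1 → {'f': 6, 't': 0, 'q': 1, 's': 8, 'e': 4, 'p': 3, 'b': 6, 'u': 1}
del 'b' → {'f': 6, 't': 0, 'q': 1, 's': 8, 'e': 4, 'p': 3, 'u': 1}
env['p'] = 3+1 = 4 → {'f': 6, 't': 0, 'q': 1, 's': 8, 'e': 4, 'p': 4, 'u': 1}
env['p'] = 4+3 = 7 → {'f': 6, 't': 0, 'q': 1, 's': 8, 'e': 4, 'p': 7, 'u': 1}
env['e']-env['f'] = 4-6 = -2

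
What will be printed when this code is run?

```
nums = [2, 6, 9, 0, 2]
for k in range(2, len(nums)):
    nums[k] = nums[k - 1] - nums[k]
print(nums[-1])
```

k=2: nums[2] = 6-9 = -3 → [2, 6, -3, 0, 2]
k=3: nums[3] = (-3)-0 = -3 → [2, 6, -3, -3, 2]
k=4: nums[4] = (-3)-2 = -5 → [2, 6, -3, -3, -5]

-5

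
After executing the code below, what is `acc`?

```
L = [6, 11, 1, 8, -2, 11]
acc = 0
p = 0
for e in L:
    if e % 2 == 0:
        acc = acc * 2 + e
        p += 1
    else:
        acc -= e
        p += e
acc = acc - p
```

e=6: even, acc = 0*2+6 = 6; p=1
e=11: not even, acc = 6-11 = -5; p=12
e=1: not even, acc = (-5)-1 = -6; p=13
e=8: even, acc = (-6)*2+8 = -4; p=14
e=-2: even, acc = (-4)*2+(-2) = -10; p=15
e=11: not even, acc = (-10)-11 = -21; p=26
acc-p = (-21)-26 = -47

-47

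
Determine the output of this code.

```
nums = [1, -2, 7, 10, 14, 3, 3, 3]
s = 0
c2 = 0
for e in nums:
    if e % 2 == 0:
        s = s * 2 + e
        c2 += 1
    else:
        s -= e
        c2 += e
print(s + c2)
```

e=1: not even, s = 0-1 = -1; c2=1
e=-2: even, s = (-1)*2+(-2) = -4; c2=2
e=7: not even, s = (-4)-7 = -11; c2=9
e=10: even, s = (-11)*2+10 = -12; c2=10
e=14: even, s = (-12)*2+14 = -10; c2=11
e=3: not even, s = (-10)-3 = -13; c2=14
e=3: not even, s = (-13)-3 = -16; c2=17
e=3: not even, s = (-16)-3 = -19; c2=20
s+c2 = (-19)+20 = 1

1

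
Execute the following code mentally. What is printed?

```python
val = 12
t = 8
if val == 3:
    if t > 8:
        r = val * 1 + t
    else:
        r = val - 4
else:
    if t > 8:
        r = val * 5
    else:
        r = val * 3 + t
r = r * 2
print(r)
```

88

val=12, t=8
val == 3 is False; t > 8 is False
→ r = val * 3 + t = 44
r = 44*2 = 88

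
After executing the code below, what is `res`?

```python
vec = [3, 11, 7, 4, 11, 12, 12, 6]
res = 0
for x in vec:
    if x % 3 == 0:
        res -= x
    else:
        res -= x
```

-66

x=3: %3==0, res = 0-3 = -3
x=11: not %3==0, res = (-3)-11 = -14
x=7: not %3==0, res = (-14)-7 = -21
x=4: not %3==0, res = (-21)-4 = -25
x=11: not %3==0, res = (-25)-11 = -36
x=12: %3==0, res = (-36)-12 = -48
x=12: %3==0, res = (-48)-12 = -60
x=6: %3==0, res = (-60)-6 = -66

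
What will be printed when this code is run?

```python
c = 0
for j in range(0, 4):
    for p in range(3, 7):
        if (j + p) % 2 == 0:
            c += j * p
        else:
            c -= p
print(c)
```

16

j=0,p=3: odd sum, c = 0-3 = -3
j=0,p=4: even sum, c = (-3)+0 = -3
j=0,p=5: odd sum, c = (-3)-5 = -8
j=0,p=6: even sum, c = (-8)+0 = -8
j=1,p=3: even sum, c = (-8)+3 = -5
j=1,p=4: odd sum, c = (-5)-4 = -9
j=1,p=5: even sum, c = (-9)+5 = -4
j=1,p=6: odd sum, c = (-4)-6 = -10
j=2,p=3: odd sum, c = (-10)-3 = -13
j=2,p=4: even sum, c = (-13)+8 = -5
j=2,p=5: odd sum, c = (-5)-5 = -10
j=2,p=6: even sum, c = (-10)+12 = 2
j=3,p=3: even sum, c = 2+9 = 11
j=3,p=4: odd sum, c = 11-4 = 7
j=3,p=5: even sum, c = 7+15 = 22
j=3,p=6: odd sum, c = 22-6 = 16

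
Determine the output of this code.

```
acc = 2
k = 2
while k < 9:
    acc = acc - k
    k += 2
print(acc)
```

-18

k=2: acc = 2-2 = 0
k=4: acc = 0-4 = -4
k=6: acc = (-4)-6 = -10
k=8: acc = (-10)-8 = -18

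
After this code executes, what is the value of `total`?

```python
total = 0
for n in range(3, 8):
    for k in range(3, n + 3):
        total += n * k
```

n=3,k=3: total = 0+9 = 9
n=3,k=4: total = 9+12 = 21
n=3,k=5: total = 21+15 = 36
n=4,k=3: total = 36+12 = 48
n=4,k=4: total = 48+16 = 64
n=4,k=5: total = 64+20 = 84
n=4,k=6: total = 84+24 = 108
n=5,k=3: total = 108+15 = 123
n=5,k=4: total = 123+20 = 143
n=5,k=5: total = 143+25 = 168
n=5,k=6: total = 168+30 = 198
n=5,k=7: total = 198+35 = 233
n=6,k=3: total = 233+18 = 251
n=6,k=4: total = 251+24 = 275
n=6,k=5: total = 275+30 = 305
n=6,k=6: total = 305+36 = 341
n=6,k=7: total = 341+42 = 383
n=6,k=8: total = 383+48 = 431
n=7,k=3: total = 431+21 = 452
n=7,k=4: total = 452+28 = 480
n=7,k=5: total = 480+35 = 515
n=7,k=6: total = 515+42 = 557
n=7,k=7: total = 557+49 = 606
n=7,k=8: total = 606+56 = 662
n=7,k=9: total = 662+63 = 725

725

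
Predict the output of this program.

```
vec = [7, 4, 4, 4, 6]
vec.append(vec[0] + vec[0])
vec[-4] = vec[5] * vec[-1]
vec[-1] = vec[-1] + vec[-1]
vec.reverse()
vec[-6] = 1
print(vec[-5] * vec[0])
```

append vec[0]+vec[0] = 7+7 = 14 → [7, 4, 4, 4, 6, 14]
vec[-4] = vec[5]*vec[-1] = 14*14 = 196 → [7, 4, 196, 4, 6, 14]
vec[-1] = vec[-1]+vec[-1] = 14+14 = 28 → [7, 4, 196, 4, 6, 28]
reverse → [28, 6, 4, 196, 4, 7]
vec[-6] = 1 → [1, 6, 4, 196, 4, 7]
vec[-5]*vec[0] = 6*1 = 6

6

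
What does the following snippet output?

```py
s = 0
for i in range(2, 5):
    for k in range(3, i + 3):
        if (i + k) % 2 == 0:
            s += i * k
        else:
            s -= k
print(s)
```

57

i=2,k=3: odd sum, s = 0-3 = -3
i=2,k=4: even sum, s = (-3)+8 = 5
i=3,k=3: even sum, s = 5+9 = 14
i=3,k=4: odd sum, s = 14-4 = 10
i=3,k=5: even sum, s = 10+15 = 25
i=4,k=3: odd sum, s = 25-3 = 22
i=4,k=4: even sum, s = 22+16 = 38
i=4,k=5: odd sum, s = 38-5 = 33
i=4,k=6: even sum, s = 33+24 = 57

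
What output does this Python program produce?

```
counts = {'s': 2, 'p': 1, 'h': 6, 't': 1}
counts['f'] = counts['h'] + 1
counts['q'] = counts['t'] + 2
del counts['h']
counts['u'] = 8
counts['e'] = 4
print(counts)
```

{'s': 2, 'p': 1, 't': 1, 'f': 7, 'q': 3, 'u': 8, 'e': 4}

counts['f'] = counts['h']+1 = 7 → {'s': 2, 'p': 1, 'h': 6, 't': 1, 'f': 7}
counts['q'] = counts['t']+2 = 3 → {'s': 2, 'p': 1, 'h': 6, 't': 1, 'f': 7, 'q': 3}
del 'h' → {'s': 2, 'p': 1, 't': 1, 'f': 7, 'q': 3}
counts['u'] = 8 → {'s': 2, 'p': 1, 't': 1, 'f': 7, 'q': 3, 'u': 8}
counts['e'] = 4 → {'s': 2, 'p': 1, 't': 1, 'f': 7, 'q': 3, 'u': 8, 'e': 4}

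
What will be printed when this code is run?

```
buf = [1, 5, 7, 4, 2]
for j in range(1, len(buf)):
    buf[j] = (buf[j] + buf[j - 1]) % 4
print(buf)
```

j=1: buf[1] = (5+1)%4 = 2 → [1, 2, 7, 4, 2]
j=2: buf[2] = (7+2)%4 = 1 → [1, 2, 1, 4, 2]
j=3: buf[3] = (4+1)%4 = 1 → [1, 2, 1, 1, 2]
j=4: buf[4] = (2+1)%4 = 3 → [1, 2, 1, 1, 3]

[1, 2, 1, 1, 3]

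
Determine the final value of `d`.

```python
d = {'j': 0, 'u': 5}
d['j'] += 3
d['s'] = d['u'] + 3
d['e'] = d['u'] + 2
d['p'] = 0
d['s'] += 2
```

d['j'] = 0+3 = 3 → {'j': 3, 'u': 5}
d['s'] = d['u']+3 = 8 → {'j': 3, 'u': 5, 's': 8}
d['e'] = d['u']+2 = 7 → {'j': 3, 'u': 5, 's': 8, 'e': 7}
d['p'] = 0 → {'j': 3, 'u': 5, 's': 8, 'e': 7, 'p': 0}
d['s'] = 8+2 = 10 → {'j': 3, 'u': 5, 's': 10, 'e': 7, 'p': 0}

{'j': 3, 'u': 5, 's': 10, 'e': 7, 'p': 0}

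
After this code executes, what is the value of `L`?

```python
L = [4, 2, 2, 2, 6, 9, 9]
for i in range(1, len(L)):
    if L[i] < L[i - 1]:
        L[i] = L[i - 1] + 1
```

[4, 5, 6, 7, 8, 9, 9]

i=1: 2<4, L[1] = 4+1 = 5 → [4, 5, 2, 2, 6, 9, 9]
i=2: 2<5, L[2] = 5+1 = 6 → [4, 5, 6, 2, 6, 9, 9]
i=3: 2<6, L[3] = 6+1 = 7 → [4, 5, 6, 7, 6, 9, 9]
i=4: 6<7, L[4] = 7+1 = 8 → [4, 5, 6, 7, 8, 9, 9]
i=5: 9>=8, unchanged → [4, 5, 6, 7, 8, 9, 9]
i=6: 9>=9, unchanged → [4, 5, 6, 7, 8, 9, 9]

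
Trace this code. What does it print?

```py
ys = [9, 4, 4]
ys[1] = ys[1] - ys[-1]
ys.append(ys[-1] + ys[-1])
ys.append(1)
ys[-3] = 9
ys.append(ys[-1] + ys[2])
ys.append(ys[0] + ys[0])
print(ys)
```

ys[1] = ys[1]-ys[-1] = 4-4 = 0 → [9, 0, 4]
append ys[-1]+ys[-1] = 4+4 = 8 → [9, 0, 4, 8]
append 1 → [9, 0, 4, 8, 1]
ys[-3] = 9 → [9, 0, 9, 8, 1]
append ys[-1]+ys[2] = 1+9 = 10 → [9, 0, 9, 8, 1, 10]
append ys[0]+ys[0] = 9+9 = 18 → [9, 0, 9, 8, 1, 10, 18]

[9, 0, 9, 8, 1, 10, 18]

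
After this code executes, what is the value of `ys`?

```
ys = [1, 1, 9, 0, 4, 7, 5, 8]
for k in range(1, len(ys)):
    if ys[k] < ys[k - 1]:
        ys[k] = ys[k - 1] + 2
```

[1, 1, 9, 11, 13, 15, 17, 19]

k=1: 1>=1, unchanged → [1, 1, 9, 0, 4, 7, 5, 8]
k=2: 9>=1, unchanged → [1, 1, 9, 0, 4, 7, 5, 8]
k=3: 0<9, ys[3] = 9+2 = 11 → [1, 1, 9, 11, 4, 7, 5, 8]
k=4: 4<11, ys[4] = 11+2 = 13 → [1, 1, 9, 11, 13, 7, 5, 8]
k=5: 7<13, ys[5] = 13+2 = 15 → [1, 1, 9, 11, 13, 15, 5, 8]
k=6: 5<15, ys[6] = 15+2 = 17 → [1, 1, 9, 11, 13, 15, 17, 8]
k=7: 8<17, ys[7] = 17+2 = 19 → [1, 1, 9, 11, 13, 15, 17, 19]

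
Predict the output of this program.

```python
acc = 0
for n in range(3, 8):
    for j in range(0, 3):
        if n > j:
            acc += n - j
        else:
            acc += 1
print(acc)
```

60

n=3,j=0: 3>0, acc = 0+3 = 3
n=3,j=1: 3>1, acc = 3+2 = 5
n=3,j=2: 3>2, acc = 5+1 = 6
n=4,j=0: 4>0, acc = 6+4 = 10
n=4,j=1: 4>1, acc = 10+3 = 13
n=4,j=2: 4>2, acc = 13+2 = 15
n=5,j=0: 5>0, acc = 15+5 = 20
n=5,j=1: 5>1, acc = 20+4 = 24
n=5,j=2: 5>2, acc = 24+3 = 27
n=6,j=0: 6>0, acc = 27+6 = 33
n=6,j=1: 6>1, acc = 33+5 = 38
n=6,j=2: 6>2, acc = 38+4 = 42
n=7,j=0: 7>0, acc = 42+7 = 49
n=7,j=1: 7>1, acc = 49+6 = 55
n=7,j=2: 7>2, acc = 55+5 = 60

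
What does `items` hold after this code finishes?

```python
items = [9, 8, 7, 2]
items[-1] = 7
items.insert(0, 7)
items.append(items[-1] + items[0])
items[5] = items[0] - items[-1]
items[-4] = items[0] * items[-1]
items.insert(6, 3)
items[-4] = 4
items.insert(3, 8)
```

items[-1] = 7 → [9, 8, 7, 7]
insert 7 at 0 → [7, 9, 8, 7, 7]
append items[-1]+items[0] = 7+7 = 14 → [7, 9, 8, 7, 7, 14]
items[5] = items[0]-items[-1] = 7-14 = -7 → [7, 9, 8, 7, 7, -7]
items[-4] = items[0]*items[-1] = 7*(-7) = -49 → [7, 9, -49, 7, 7, -7]
insert 3 at 6 → [7, 9, -49, 7, 7, -7, 3]
items[-4] = 4 → [7, 9, -49, 4, 7, -7, 3]
insert 8 at 3 → [7, 9, -49, 8, 4, 7, -7, 3]

[7, 9, -49, 8, 4, 7, -7, 3]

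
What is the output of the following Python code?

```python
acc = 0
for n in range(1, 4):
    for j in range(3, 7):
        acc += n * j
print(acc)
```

n=1,j=3: acc = 0+3 = 3
n=1,j=4: acc = 3+4 = 7
n=1,j=5: acc = 7+5 = 12
n=1,j=6: acc = 12+6 = 18
n=2,j=3: acc = 18+6 = 24
n=2,j=4: acc = 24+8 = 32
n=2,j=5: acc = 32+10 = 42
n=2,j=6: acc = 42+12 = 54
n=3,j=3: acc = 54+9 = 63
n=3,j=4: acc = 63+12 = 75
n=3,j=5: acc = 75+15 = 90
n=3,j=6: acc = 90+18 = 108

108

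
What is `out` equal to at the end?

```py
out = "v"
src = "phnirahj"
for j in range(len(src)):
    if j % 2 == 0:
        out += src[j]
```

'vpnrh'

j=0: add 'p' → 'vp'
j=1: skip
j=2: add 'n' → 'vpn'
j=3: skip
j=4: add 'r' → 'vpnr'
j=5: skip
j=6: add 'h' → 'vpnrh'
j=7: skip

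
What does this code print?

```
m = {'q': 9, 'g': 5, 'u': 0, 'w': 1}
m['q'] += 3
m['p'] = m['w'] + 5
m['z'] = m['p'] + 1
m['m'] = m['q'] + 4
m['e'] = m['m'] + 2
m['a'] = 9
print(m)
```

{'q': 12, 'g': 5, 'u': 0, 'w': 1, 'p': 6, 'z': 7, 'm': 16, 'e': 18, 'a': 9}

m['q'] = 9+3 = 12 → {'q': 12, 'g': 5, 'u': 0, 'w': 1}
m['p'] = m['w']+5 = 6 → {'q': 12, 'g': 5, 'u': 0, 'w': 1, 'p': 6}
m['z'] = m['p']+1 = 7 → {'q': 12, 'g': 5, 'u': 0, 'w': 1, 'p': 6, 'z': 7}
m['m'] = m['q']+4 = 16 → {'q': 12, 'g': 5, 'u': 0, 'w': 1, 'p': 6, 'z': 7, 'm': 16}
m['e'] = m['m']+2 = 18 → {'q': 12, 'g': 5, 'u': 0, 'w': 1, 'p': 6, 'z': 7, 'm': 16, 'e': 18}
m['a'] = 9 → {'q': 12, 'g': 5, 'u': 0, 'w': 1, 'p': 6, 'z': 7, 'm': 16, 'e': 18, 'a': 9}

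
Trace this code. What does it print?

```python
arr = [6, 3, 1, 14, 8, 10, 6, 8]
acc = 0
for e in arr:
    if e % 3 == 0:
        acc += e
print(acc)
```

e=6: %3==0, acc = 0+6 = 6
e=3: %3==0, acc = 6+3 = 9
e=1: not %3==0
e=14: not %3==0
e=8: not %3==0
e=10: not %3==0
e=6: %3==0, acc = 9+6 = 15
e=8: not %3==0

15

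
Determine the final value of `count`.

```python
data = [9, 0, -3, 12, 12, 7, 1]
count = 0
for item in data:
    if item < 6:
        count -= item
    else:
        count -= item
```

item=9: not <6, count = 0-9 = -9
item=0: <6, count = (-9)-0 = -9
item=-3: <6, count = (-9)-(-3) = -6
item=12: not <6, count = (-6)-12 = -18
item=12: not <6, count = (-18)-12 = -30
item=7: not <6, count = (-30)-7 = -37
item=1: <6, count = (-37)-1 = -38

-38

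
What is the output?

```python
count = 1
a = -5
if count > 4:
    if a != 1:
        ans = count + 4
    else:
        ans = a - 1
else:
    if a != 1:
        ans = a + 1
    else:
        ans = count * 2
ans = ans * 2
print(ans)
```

-8

count=1, a=-5
count > 4 is False; a != 1 is True
→ ans = a + 1 = -4
ans = (-4)*2 = -8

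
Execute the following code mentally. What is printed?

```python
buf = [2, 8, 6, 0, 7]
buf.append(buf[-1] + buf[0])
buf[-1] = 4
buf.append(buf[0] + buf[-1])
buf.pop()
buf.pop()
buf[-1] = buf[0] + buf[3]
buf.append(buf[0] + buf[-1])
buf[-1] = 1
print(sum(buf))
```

19

append buf[-1]+buf[0] = 7+2 = 9 → [2, 8, 6, 0, 7, 9]
buf[-1] = 4 → [2, 8, 6, 0, 7, 4]
append buf[0]+buf[-1] = 2+4 = 6 → [2, 8, 6, 0, 7, 4, 6]
pop() removes 6 → [2, 8, 6, 0, 7, 4]
pop() removes 4 → [2, 8, 6, 0, 7]
buf[-1] = buf[0]+buf[3] = 2+0 = 2 → [2, 8, 6, 0, 2]
append buf[0]+buf[-1] = 2+2 = 4 → [2, 8, 6, 0, 2, 4]
buf[-1] = 1 → [2, 8, 6, 0, 2, 1]
sum = 19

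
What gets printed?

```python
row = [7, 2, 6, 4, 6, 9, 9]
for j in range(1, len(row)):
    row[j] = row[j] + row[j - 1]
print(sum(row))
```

j=1: row[1] = 2+7 = 9 → [7, 9, 6, 4, 6, 9, 9]
j=2: row[2] = 6+9 = 15 → [7, 9, 15, 4, 6, 9, 9]
j=3: row[3] = 4+15 = 19 → [7, 9, 15, 19, 6, 9, 9]
j=4: row[4] = 6+19 = 25 → [7, 9, 15, 19, 25, 9, 9]
j=5: row[5] = 9+25 = 34 → [7, 9, 15, 19, 25, 34, 9]
j=6: row[6] = 9+34 = 43 → [7, 9, 15, 19, 25, 34, 43]
sum = 152

152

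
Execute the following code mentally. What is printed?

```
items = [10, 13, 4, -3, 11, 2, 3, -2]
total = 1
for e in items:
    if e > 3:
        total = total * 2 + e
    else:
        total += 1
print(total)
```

172

e=10: >3, total = 1*2+10 = 12
e=13: >3, total = 12*2+13 = 37
e=4: >3, total = 37*2+4 = 78
e=-3: not >3, total = 78+1 = 79
e=11: >3, total = 79*2+11 = 169
e=2: not >3, total = 169+1 = 170
e=3: not >3, total = 170+1 = 171
e=-2: not >3, total = 171+1 = 172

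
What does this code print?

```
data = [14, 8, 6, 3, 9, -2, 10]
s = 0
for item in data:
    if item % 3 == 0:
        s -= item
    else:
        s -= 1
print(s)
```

-22

item=14: not %3==0, s = 0-1 = -1
item=8: not %3==0, s = (-1)-1 = -2
item=6: %3==0, s = (-2)-6 = -8
item=3: %3==0, s = (-8)-3 = -11
item=9: %3==0, s = (-11)-9 = -20
item=-2: not %3==0, s = (-20)-1 = -21
item=10: not %3==0, s = (-21)-1 = -22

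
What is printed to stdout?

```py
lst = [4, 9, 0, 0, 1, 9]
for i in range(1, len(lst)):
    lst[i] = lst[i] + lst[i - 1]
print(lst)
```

i=1: lst[1] = 9+4 = 13 → [4, 13, 0, 0, 1, 9]
i=2: lst[2] = 0+13 = 13 → [4, 13, 13, 0, 1, 9]
i=3: lst[3] = 0+13 = 13 → [4, 13, 13, 13, 1, 9]
i=4: lst[4] = 1+13 = 14 → [4, 13, 13, 13, 14, 9]
i=5: lst[5] = 9+14 = 23 → [4, 13, 13, 13, 14, 23]

[4, 13, 13, 13, 14, 23]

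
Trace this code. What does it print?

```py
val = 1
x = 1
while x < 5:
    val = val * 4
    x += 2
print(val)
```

x=1: val = 1*4 = 4
x=3: val = 4*4 = 16

16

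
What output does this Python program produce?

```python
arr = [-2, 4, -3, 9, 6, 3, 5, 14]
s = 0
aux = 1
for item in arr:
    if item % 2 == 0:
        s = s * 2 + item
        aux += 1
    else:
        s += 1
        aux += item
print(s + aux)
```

57

item=-2: even, s = 0*2+(-2) = -2; aux=2
item=4: even, s = (-2)*2+4 = 0; aux=3
item=-3: not even, s = 0+1 = 1; aux=0
item=9: not even, s = 1+1 = 2; aux=9
item=6: even, s = 2*2+6 = 10; aux=10
item=3: not even, s = 10+1 = 11; aux=13
item=5: not even, s = 11+1 = 12; aux=18
item=14: even, s = 12*2+14 = 38; aux=19
s+aux = 38+19 = 57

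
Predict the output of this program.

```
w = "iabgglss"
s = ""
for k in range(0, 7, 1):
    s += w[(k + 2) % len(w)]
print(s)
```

bgglssi

k=0: add w[2]='b' → 'b'
k=1: add w[3]='g' → 'bg'
k=2: add w[4]='g' → 'bgg'
k=3: add w[5]='l' → 'bggl'
k=4: add w[6]='s' → 'bggls'
k=5: add w[7]='s' → 'bgglss'
k=6: add w[0]='i' → 'bgglssi'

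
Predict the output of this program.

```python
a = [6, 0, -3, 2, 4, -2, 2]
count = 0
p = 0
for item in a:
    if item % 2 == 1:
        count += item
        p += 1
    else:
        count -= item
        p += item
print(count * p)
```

-195

item=6: not odd, count = 0-6 = -6; p=6
item=0: not odd, count = (-6)-0 = -6; p=6
item=-3: odd, count = (-6)+(-3) = -9; p=7
item=2: not odd, count = (-9)-2 = -11; p=9
item=4: not odd, count = (-11)-4 = -15; p=13
item=-2: not odd, count = (-15)-(-2) = -13; p=11
item=2: not odd, count = (-13)-2 = -15; p=13
count*p = (-15)*13 = -195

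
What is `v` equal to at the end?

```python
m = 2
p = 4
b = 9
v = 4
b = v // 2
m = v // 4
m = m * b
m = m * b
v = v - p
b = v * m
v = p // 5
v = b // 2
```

b = 4//2 = 2
m = 4//4 = 1
m = 1*2 = 2
m = 2*2 = 4
v = 4-4 = 0
b = 0*4 = 0
v = 4//5 = 0
v = 0//2 = 0

0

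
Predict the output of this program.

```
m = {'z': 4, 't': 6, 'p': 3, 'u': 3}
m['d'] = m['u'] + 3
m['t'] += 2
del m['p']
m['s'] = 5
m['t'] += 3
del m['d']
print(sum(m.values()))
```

23

m['d'] = m['u']+3 = 6 → {'z': 4, 't': 6, 'p': 3, 'u': 3, 'd': 6}
m['t'] = 6+2 = 8 → {'z': 4, 't': 8, 'p': 3, 'u': 3, 'd': 6}
del 'p' → {'z': 4, 't': 8, 'u': 3, 'd': 6}
m['s'] = 5 → {'z': 4, 't': 8, 'u': 3, 'd': 6, 's': 5}
m['t'] = 8+3 = 11 → {'z': 4, 't': 11, 'u': 3, 'd': 6, 's': 5}
del 'd' → {'z': 4, 't': 11, 'u': 3, 's': 5}
sum of values = 23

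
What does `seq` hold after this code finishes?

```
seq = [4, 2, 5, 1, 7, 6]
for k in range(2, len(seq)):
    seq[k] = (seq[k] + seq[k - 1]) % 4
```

k=2: seq[2] = (5+2)%4 = 3 → [4, 2, 3, 1, 7, 6]
k=3: seq[3] = (1+3)%4 = 0 → [4, 2, 3, 0, 7, 6]
k=4: seq[4] = (7+0)%4 = 3 → [4, 2, 3, 0, 3, 6]
k=5: seq[5] = (6+3)%4 = 1 → [4, 2, 3, 0, 3, 1]

[4, 2, 3, 0, 3, 1]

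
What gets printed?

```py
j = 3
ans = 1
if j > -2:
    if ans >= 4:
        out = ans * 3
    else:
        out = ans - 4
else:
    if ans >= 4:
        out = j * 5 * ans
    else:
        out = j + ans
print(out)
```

-3

j=3, ans=1
j > -2 is True; ans >= 4 is False
→ out = ans - 4 = -3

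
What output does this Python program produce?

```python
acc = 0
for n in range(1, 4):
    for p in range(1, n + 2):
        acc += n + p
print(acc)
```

n=1,p=1: acc = 0+2 = 2
n=1,p=2: acc = 2+3 = 5
n=2,p=1: acc = 5+3 = 8
n=2,p=2: acc = 8+4 = 12
n=2,p=3: acc = 12+5 = 17
n=3,p=1: acc = 17+4 = 21
n=3,p=2: acc = 21+5 = 26
n=3,p=3: acc = 26+6 = 32
n=3,p=4: acc = 32+7 = 39

39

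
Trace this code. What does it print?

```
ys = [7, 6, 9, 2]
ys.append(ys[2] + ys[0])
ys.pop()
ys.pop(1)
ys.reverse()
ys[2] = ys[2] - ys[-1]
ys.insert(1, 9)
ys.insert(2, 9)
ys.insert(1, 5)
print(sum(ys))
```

34

append ys[2]+ys[0] = 9+7 = 16 → [7, 6, 9, 2, 16]
pop() removes 16 → [7, 6, 9, 2]
pop(1) removes 6 → [7, 9, 2]
reverse → [2, 9, 7]
ys[2] = ys[2]-ys[-1] = 7-7 = 0 → [2, 9, 0]
insert 9 at 1 → [2, 9, 9, 0]
insert 9 at 2 → [2, 9, 9, 9, 0]
insert 5 at 1 → [2, 5, 9, 9, 9, 0]
sum = 34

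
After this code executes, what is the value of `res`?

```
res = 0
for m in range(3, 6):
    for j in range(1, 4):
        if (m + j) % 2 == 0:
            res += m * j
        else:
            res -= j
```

32

m=3,j=1: even sum, res = 0+3 = 3
m=3,j=2: odd sum, res = 3-2 = 1
m=3,j=3: even sum, res = 1+9 = 10
m=4,j=1: odd sum, res = 10-1 = 9
m=4,j=2: even sum, res = 9+8 = 17
m=4,j=3: odd sum, res = 17-3 = 14
m=5,j=1: even sum, res = 14+5 = 19
m=5,j=2: odd sum, res = 19-2 = 17
m=5,j=3: even sum, res = 17+15 = 32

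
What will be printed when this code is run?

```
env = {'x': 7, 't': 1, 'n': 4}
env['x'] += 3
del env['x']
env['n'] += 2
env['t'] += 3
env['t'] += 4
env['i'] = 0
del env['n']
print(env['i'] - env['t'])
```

env['x'] = 7+3 = 10 → {'x': 10, 't': 1, 'n': 4}
del 'x' → {'t': 1, 'n': 4}
env['n'] = 4+2 = 6 → {'t': 1, 'n': 6}
env['t'] = 1+3 = 4 → {'t': 4, 'n': 6}
env['t'] = 4+4 = 8 → {'t': 8, 'n': 6}
env['i'] = 0 → {'t': 8, 'n': 6, 'i': 0}
del 'n' → {'t': 8, 'i': 0}
env['i']-env['t'] = 0-8 = -8

-8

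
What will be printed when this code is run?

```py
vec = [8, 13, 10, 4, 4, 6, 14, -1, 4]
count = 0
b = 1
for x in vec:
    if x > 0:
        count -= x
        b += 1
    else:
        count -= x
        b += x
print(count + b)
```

x=8: >0, count = 0-8 = -8; b=2
x=13: >0, count = (-8)-13 = -21; b=3
x=10: >0, count = (-21)-10 = -31; b=4
x=4: >0, count = (-31)-4 = -35; b=5
x=4: >0, count = (-35)-4 = -39; b=6
x=6: >0, count = (-39)-6 = -45; b=7
x=14: >0, count = (-45)-14 = -59; b=8
x=-1: not >0, count = (-59)-(-1) = -58; b=7
x=4: >0, count = (-58)-4 = -62; b=8
count+b = (-62)+8 = -54

-54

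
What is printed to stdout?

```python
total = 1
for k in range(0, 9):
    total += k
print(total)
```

k=0: total = 1+0 = 1
k=1: total = 1+1 = 2
k=2: total = 2+2 = 4
k=3: total = 4+3 = 7
k=4: total = 7+4 = 11
k=5: total = 11+5 = 16
k=6: total = 16+6 = 22
k=7: total = 22+7 = 29
k=8: total = 29+8 = 37

37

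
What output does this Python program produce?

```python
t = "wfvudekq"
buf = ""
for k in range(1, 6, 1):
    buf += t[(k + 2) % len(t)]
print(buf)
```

k=1: add t[3]='u' → 'u'
k=2: add t[4]='d' → 'ud'
k=3: add t[5]='e' → 'ude'
k=4: add t[6]='k' → 'udek'
k=5: add t[7]='q' → 'udekq'

udekq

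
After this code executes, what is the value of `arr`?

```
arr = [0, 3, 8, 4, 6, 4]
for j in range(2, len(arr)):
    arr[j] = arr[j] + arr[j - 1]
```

[0, 3, 11, 15, 21, 25]

j=2: arr[2] = 8+3 = 11 → [0, 3, 11, 4, 6, 4]
j=3: arr[3] = 4+11 = 15 → [0, 3, 11, 15, 6, 4]
j=4: arr[4] = 6+15 = 21 → [0, 3, 11, 15, 21, 4]
j=5: arr[5] = 4+21 = 25 → [0, 3, 11, 15, 21, 25]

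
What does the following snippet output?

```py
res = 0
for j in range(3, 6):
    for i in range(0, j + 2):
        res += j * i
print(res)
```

195

j=3,i=0: res = 0+0 = 0
j=3,i=1: res = 0+3 = 3
j=3,i=2: res = 3+6 = 9
j=3,i=3: res = 9+9 = 18
j=3,i=4: res = 18+12 = 30
j=4,i=0: res = 30+0 = 30
j=4,i=1: res = 30+4 = 34
j=4,i=2: res = 34+8 = 42
j=4,i=3: res = 42+12 = 54
j=4,i=4: res = 54+16 = 70
j=4,i=5: res = 70+20 = 90
j=5,i=0: res = 90+0 = 90
j=5,i=1: res = 90+5 = 95
j=5,i=2: res = 95+10 = 105
j=5,i=3: res = 105+15 = 120
j=5,i=4: res = 120+20 = 140
j=5,i=5: res = 140+25 = 165
j=5,i=6: res = 165+30 = 195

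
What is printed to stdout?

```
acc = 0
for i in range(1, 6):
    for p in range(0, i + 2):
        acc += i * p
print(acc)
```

210

i=1,p=0: acc = 0+0 = 0
i=1,p=1: acc = 0+1 = 1
i=1,p=2: acc = 1+2 = 3
i=2,p=0: acc = 3+0 = 3
i=2,p=1: acc = 3+2 = 5
i=2,p=2: acc = 5+4 = 9
i=2,p=3: acc = 9+6 = 15
i=3,p=0: acc = 15+0 = 15
i=3,p=1: acc = 15+3 = 18
i=3,p=2: acc = 18+6 = 24
i=3,p=3: acc = 24+9 = 33
i=3,p=4: acc = 33+12 = 45
i=4,p=0: acc = 45+0 = 45
i=4,p=1: acc = 45+4 = 49
i=4,p=2: acc = 49+8 = 57
i=4,p=3: acc = 57+12 = 69
i=4,p=4: acc = 69+16 = 85
i=4,p=5: acc = 85+20 = 105
i=5,p=0: acc = 105+0 = 105
i=5,p=1: acc = 105+5 = 110
i=5,p=2: acc = 110+10 = 120
i=5,p=3: acc = 120+15 = 135
i=5,p=4: acc = 135+20 = 155
i=5,p=5: acc = 155+25 = 180
i=5,p=6: acc = 180+30 = 210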